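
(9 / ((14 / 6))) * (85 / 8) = 2295 / 56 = 40.98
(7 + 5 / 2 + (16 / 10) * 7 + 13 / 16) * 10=1721 / 8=215.12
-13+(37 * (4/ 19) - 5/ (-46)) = -4459/ 874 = -5.10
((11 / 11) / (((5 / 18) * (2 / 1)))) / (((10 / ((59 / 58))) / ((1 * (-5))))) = -531 / 580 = -0.92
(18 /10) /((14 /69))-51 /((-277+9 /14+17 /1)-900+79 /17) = 57171167 /6412490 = 8.92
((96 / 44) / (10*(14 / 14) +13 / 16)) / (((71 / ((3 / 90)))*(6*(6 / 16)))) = 256 / 6080085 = 0.00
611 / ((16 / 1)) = 611 / 16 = 38.19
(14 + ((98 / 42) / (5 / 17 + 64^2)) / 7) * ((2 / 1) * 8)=224.00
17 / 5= 3.40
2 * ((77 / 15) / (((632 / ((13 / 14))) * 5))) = 143 / 47400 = 0.00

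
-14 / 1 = -14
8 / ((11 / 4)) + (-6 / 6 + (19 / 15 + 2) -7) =-301 / 165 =-1.82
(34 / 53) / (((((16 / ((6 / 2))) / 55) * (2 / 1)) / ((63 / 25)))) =35343 / 4240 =8.34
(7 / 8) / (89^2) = 7 / 63368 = 0.00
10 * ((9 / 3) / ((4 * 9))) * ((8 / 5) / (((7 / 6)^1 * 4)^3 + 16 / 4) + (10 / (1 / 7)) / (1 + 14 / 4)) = 249793 / 19251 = 12.98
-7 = -7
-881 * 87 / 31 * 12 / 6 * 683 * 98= -330986470.84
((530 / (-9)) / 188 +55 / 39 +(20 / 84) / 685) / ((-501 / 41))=-474534041 / 5284088082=-0.09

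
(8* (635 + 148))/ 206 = 3132/ 103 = 30.41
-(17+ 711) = -728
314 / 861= 0.36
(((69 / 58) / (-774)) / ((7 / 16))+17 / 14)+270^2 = 545446859 / 7482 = 72901.21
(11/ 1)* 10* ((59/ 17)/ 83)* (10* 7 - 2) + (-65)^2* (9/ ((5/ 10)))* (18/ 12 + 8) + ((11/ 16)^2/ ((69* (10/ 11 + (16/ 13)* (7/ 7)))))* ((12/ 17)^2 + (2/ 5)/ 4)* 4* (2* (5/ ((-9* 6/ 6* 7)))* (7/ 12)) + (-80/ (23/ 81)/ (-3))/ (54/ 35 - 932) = 41199821999882561907817/ 57001279548169728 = 722787.67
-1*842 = -842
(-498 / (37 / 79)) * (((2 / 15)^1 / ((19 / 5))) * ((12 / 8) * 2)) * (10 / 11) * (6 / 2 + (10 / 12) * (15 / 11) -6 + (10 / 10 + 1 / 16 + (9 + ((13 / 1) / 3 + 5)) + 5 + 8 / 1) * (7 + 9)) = -4470169180 / 85063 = -52551.28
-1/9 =-0.11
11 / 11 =1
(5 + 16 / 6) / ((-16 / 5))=-115 / 48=-2.40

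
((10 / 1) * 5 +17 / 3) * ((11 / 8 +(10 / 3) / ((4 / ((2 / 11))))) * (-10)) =-336505 / 396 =-849.76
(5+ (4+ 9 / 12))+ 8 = 71 / 4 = 17.75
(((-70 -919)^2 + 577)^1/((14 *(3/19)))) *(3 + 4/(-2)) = 1328233/3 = 442744.33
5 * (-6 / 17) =-30 / 17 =-1.76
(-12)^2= 144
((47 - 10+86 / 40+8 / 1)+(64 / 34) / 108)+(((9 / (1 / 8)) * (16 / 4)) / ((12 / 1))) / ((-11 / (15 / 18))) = 4579367 / 100980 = 45.35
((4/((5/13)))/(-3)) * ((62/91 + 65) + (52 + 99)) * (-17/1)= 12769.75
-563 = -563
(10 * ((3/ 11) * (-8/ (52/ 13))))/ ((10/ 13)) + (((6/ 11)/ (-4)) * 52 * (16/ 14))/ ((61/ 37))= -56394/ 4697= -12.01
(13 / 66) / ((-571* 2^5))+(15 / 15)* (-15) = -18089293 / 1205952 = -15.00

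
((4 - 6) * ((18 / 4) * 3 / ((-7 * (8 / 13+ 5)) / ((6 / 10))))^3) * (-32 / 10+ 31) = 0.49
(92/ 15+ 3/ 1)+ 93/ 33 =1972/ 165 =11.95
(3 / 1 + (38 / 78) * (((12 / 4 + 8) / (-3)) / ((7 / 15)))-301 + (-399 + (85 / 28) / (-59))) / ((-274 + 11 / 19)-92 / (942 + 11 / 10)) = 1155929065777 / 451102076100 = 2.56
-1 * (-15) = 15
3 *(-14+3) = -33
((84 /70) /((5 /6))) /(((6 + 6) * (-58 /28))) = -42 /725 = -0.06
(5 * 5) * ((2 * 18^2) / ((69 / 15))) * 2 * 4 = 28173.91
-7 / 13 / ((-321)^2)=-7 / 1339533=-0.00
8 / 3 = 2.67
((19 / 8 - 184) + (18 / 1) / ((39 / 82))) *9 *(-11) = 1480347 / 104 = 14234.11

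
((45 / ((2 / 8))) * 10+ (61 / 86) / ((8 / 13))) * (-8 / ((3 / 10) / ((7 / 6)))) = -43371755 / 774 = -56035.86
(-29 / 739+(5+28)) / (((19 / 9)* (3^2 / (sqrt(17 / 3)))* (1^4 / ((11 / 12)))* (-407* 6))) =-641* sqrt(51) / 2953044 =-0.00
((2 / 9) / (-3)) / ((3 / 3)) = -2 / 27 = -0.07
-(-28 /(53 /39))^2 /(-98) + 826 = 2332402 /2809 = 830.33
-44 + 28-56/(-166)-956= -80648/83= -971.66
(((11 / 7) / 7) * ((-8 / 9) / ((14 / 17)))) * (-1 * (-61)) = -45628 / 3087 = -14.78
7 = 7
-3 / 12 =-1 / 4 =-0.25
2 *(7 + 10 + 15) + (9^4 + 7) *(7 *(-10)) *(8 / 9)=-3677504 / 9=-408611.56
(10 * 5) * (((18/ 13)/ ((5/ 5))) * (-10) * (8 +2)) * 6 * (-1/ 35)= 108000/ 91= 1186.81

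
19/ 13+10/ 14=198/ 91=2.18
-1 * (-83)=83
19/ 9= 2.11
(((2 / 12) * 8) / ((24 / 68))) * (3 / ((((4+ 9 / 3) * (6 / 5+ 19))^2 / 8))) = 6800 / 1499547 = 0.00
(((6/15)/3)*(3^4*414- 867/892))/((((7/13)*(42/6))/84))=777697986/7805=99641.00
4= 4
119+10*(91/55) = 1491/11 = 135.55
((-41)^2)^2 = 2825761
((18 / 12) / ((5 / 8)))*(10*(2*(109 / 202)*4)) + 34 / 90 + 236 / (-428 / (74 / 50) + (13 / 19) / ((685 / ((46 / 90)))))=103.17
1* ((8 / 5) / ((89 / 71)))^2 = 322624 / 198025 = 1.63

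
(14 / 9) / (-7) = -2 / 9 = -0.22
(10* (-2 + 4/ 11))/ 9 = -20/ 11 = -1.82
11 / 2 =5.50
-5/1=-5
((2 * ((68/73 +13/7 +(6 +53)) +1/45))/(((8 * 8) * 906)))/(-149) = -1421341/99333984960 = -0.00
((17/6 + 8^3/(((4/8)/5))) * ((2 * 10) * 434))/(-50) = -13339858/15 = -889323.87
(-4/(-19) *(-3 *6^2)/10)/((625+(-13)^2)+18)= -0.00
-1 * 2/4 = -1/2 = -0.50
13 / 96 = 0.14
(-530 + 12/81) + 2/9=-14300/27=-529.63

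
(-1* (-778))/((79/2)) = 1556/79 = 19.70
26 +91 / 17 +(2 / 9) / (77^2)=28441447 / 907137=31.35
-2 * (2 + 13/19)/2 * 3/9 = -17/19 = -0.89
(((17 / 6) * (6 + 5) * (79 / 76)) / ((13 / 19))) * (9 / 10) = 44319 / 1040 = 42.61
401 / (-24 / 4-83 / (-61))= -86.43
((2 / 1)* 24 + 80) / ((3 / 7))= 896 / 3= 298.67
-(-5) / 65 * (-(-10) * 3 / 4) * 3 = 45 / 26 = 1.73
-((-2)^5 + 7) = 25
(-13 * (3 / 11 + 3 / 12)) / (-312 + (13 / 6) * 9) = 23 / 990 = 0.02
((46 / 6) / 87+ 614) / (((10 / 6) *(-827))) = -160277 / 359745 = -0.45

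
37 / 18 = 2.06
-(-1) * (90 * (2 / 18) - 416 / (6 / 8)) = -1634 / 3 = -544.67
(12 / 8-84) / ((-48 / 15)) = 825 / 32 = 25.78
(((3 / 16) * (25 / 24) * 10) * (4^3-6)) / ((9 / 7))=25375 / 288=88.11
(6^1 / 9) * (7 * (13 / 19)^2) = 2366 / 1083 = 2.18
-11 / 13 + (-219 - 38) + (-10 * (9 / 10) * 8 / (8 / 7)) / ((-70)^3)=-164247883 / 637000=-257.85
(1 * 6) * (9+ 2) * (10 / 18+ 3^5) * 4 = 64298.67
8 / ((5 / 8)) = 64 / 5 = 12.80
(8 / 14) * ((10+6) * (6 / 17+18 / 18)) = 1472 / 119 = 12.37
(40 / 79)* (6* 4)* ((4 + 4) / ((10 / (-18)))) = -174.99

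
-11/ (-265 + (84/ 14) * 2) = 1/ 23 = 0.04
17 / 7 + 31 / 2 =17.93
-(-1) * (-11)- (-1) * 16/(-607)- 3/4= -28593/2428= -11.78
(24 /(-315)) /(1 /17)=-136 /105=-1.30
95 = 95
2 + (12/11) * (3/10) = 128/55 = 2.33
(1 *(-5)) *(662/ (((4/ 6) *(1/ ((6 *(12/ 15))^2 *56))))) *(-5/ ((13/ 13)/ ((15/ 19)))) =480453120/ 19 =25287006.32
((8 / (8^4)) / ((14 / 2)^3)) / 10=1 / 1756160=0.00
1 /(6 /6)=1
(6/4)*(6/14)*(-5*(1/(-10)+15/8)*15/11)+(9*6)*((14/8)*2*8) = 1853199/1232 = 1504.22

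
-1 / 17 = -0.06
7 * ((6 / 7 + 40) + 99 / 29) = 8987 / 29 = 309.90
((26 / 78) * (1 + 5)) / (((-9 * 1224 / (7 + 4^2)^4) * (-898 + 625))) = 279841 / 1503684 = 0.19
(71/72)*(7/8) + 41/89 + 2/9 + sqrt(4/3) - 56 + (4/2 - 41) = -4790839/51264 + 2*sqrt(3)/3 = -92.30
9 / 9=1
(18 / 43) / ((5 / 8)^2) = 1152 / 1075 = 1.07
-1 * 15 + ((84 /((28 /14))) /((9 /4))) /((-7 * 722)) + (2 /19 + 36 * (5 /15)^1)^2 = 142451 /1083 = 131.53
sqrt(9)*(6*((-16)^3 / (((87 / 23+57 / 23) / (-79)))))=930304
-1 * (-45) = 45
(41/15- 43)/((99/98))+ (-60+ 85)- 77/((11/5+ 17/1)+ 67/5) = -4168646/242055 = -17.22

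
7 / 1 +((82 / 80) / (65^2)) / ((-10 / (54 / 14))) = 82808893 / 11830000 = 7.00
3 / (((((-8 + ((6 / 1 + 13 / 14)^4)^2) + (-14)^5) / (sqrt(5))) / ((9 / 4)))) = 3320525376 * sqrt(5) / 2347902338270123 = 0.00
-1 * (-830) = 830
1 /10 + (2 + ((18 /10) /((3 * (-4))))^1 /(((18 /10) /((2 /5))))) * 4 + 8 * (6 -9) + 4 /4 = -451 /30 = -15.03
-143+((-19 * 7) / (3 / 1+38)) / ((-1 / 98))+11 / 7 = 50648 / 287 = 176.47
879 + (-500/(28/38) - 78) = 857/7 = 122.43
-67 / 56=-1.20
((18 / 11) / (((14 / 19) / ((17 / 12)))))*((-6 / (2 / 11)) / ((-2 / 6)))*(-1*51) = -444771 / 28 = -15884.68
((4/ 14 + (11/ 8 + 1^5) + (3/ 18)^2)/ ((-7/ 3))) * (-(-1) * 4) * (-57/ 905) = 5149/ 17738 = 0.29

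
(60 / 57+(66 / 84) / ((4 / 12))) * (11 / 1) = 9977 / 266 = 37.51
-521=-521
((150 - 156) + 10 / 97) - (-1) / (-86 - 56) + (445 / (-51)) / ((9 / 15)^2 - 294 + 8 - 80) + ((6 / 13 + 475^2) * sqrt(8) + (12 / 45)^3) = -14113543277111 / 2407993062750 + 5866262 * sqrt(2) / 13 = 638159.31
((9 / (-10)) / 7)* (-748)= 3366 / 35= 96.17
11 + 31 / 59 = 680 / 59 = 11.53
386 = 386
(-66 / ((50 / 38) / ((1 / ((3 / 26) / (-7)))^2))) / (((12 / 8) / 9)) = -27691664 / 25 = -1107666.56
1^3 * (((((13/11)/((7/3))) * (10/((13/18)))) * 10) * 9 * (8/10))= 38880/77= 504.94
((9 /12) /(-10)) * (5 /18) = -1 /48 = -0.02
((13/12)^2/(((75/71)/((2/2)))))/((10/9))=11999/12000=1.00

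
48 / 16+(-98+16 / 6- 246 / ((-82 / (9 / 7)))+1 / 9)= -5567 / 63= -88.37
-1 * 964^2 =-929296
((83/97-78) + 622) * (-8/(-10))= 211404/485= 435.88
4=4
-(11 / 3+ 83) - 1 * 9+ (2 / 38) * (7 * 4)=-5369 / 57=-94.19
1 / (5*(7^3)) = 1 / 1715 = 0.00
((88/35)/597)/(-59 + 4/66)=-968/13546925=-0.00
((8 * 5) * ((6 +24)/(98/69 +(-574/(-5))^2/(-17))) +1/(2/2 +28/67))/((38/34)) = -815406343/1077879215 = -0.76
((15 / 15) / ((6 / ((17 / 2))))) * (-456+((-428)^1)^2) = 776594 / 3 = 258864.67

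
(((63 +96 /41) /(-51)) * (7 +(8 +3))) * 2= -32148 /697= -46.12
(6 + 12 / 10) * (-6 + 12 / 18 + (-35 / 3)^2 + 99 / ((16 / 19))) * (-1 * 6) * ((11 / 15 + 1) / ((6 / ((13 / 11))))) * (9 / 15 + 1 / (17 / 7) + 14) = -350529322 / 6375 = -54984.99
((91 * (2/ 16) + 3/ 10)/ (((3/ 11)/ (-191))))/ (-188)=981167/ 22560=43.49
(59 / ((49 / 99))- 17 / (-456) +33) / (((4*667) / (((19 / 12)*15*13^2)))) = 2874420445 / 12550272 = 229.03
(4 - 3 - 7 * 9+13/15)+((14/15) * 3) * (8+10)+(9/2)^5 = 880583/480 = 1834.55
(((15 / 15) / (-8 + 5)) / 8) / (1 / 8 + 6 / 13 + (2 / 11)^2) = -1573 / 23391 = -0.07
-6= -6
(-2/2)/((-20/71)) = 71/20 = 3.55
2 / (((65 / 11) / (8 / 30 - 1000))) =-329912 / 975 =-338.37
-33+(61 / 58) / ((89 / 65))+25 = -37331 / 5162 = -7.23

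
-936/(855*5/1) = -0.22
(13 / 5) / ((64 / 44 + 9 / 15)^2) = 7865 / 12769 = 0.62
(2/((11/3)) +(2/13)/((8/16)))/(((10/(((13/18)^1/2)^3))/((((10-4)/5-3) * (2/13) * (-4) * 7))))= 5551/178200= 0.03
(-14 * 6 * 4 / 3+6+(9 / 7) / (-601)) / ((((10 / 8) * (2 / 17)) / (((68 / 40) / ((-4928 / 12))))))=35149047 / 11779600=2.98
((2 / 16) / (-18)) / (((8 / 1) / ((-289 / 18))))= 289 / 20736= 0.01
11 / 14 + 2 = 39 / 14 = 2.79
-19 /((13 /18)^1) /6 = -57 /13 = -4.38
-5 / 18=-0.28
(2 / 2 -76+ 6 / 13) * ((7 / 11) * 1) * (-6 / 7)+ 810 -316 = 76456 / 143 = 534.66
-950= -950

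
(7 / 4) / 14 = 1 / 8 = 0.12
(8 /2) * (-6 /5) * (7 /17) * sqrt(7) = -168 * sqrt(7) /85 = -5.23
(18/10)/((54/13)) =13/30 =0.43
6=6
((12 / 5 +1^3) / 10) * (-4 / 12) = -17 / 150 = -0.11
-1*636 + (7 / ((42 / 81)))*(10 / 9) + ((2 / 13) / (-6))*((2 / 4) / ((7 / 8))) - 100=-196837 / 273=-721.01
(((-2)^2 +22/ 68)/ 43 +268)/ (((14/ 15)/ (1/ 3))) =1959815/ 20468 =95.75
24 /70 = 12 /35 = 0.34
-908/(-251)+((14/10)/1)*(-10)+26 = 3920/251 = 15.62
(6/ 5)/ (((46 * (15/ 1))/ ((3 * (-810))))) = -486/ 115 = -4.23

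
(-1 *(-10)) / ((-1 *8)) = -5 / 4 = -1.25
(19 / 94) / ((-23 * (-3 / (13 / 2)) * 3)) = 247 / 38916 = 0.01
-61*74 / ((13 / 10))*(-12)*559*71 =1653749040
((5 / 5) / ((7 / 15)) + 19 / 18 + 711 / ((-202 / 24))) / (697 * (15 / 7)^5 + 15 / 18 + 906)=-2483423929 / 989947400511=-0.00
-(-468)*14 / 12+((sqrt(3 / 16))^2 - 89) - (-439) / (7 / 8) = 107397 / 112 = 958.90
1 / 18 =0.06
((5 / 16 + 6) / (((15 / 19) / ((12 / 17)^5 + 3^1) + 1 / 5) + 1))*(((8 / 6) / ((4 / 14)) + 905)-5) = 3942.13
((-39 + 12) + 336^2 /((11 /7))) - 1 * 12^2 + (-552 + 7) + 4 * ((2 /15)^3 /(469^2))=580826047126852 /8166052125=71126.91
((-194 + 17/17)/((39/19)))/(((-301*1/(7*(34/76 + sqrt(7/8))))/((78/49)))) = 3281/2107 + 3667*sqrt(14)/4214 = 4.81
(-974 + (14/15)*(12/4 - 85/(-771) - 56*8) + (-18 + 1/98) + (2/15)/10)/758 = -7974430417/4295472300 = -1.86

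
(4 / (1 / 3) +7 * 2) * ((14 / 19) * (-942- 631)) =-572572 / 19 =-30135.37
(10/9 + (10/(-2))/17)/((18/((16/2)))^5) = 128000/9034497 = 0.01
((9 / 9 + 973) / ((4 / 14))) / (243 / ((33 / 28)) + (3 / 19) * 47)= 712481 / 44643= 15.96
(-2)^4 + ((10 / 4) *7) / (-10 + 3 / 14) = 1947 / 137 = 14.21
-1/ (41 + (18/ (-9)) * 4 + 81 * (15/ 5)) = -1/ 276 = -0.00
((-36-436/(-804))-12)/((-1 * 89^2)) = 9539/1592121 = 0.01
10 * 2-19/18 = 341/18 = 18.94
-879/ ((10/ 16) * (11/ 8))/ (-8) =7032/ 55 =127.85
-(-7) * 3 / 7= 3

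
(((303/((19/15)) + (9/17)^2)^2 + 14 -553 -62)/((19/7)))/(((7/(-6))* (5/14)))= -28748494693884/572870539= -50183.23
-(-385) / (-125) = -77 / 25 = -3.08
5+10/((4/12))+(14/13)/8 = 1827/52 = 35.13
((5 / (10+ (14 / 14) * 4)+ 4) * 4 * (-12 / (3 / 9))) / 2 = -2196 / 7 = -313.71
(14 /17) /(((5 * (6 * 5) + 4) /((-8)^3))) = -2.74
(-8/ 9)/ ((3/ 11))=-88/ 27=-3.26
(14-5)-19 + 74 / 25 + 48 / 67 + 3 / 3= -8917 / 1675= -5.32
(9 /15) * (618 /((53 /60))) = 22248 /53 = 419.77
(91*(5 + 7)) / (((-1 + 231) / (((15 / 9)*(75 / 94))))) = 6825 / 1081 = 6.31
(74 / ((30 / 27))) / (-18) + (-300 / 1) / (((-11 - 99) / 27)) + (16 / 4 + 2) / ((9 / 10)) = 25279 / 330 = 76.60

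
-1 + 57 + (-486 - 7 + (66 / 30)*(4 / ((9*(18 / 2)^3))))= -14335741 / 32805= -437.00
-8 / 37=-0.22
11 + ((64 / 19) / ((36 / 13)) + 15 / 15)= 2260 / 171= 13.22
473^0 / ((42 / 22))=11 / 21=0.52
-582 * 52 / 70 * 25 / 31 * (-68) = 5144880 / 217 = 23709.12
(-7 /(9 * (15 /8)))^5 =-550731776 /44840334375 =-0.01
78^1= 78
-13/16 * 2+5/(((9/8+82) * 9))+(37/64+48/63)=-21319/76608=-0.28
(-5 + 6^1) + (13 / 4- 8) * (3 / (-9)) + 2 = 4.58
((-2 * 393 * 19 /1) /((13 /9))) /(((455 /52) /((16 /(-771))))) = 2867328 /116935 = 24.52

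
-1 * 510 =-510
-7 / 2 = -3.50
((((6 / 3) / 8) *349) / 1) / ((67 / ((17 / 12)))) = 5933 / 3216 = 1.84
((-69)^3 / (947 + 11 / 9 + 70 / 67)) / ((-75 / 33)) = 2179000197 / 14310200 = 152.27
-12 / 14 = -6 / 7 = -0.86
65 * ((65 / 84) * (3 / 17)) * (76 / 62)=10.88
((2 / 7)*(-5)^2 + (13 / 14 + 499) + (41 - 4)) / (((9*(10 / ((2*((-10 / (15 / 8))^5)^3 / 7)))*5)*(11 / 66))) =-2927267700196784472064 / 17577411075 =-166535770694.93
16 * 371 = 5936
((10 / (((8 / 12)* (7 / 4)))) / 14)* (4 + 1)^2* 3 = 2250 / 49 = 45.92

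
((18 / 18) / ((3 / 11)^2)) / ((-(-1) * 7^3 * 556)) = 121 / 1716372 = 0.00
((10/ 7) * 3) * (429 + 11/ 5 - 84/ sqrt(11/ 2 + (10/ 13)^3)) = 1848 - 4680 * sqrt(680342)/ 26167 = 1700.48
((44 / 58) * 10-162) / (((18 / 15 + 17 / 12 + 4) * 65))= -53736 / 149669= -0.36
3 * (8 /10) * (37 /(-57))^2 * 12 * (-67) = -1467568 /1805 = -813.06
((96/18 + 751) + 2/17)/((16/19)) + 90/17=737321/816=903.58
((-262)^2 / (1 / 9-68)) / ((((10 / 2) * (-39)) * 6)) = 34322 / 39715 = 0.86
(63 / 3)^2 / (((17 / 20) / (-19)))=-167580 / 17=-9857.65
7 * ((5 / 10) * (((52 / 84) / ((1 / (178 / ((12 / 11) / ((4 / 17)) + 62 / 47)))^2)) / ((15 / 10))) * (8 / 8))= 110094200788 / 85322169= 1290.34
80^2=6400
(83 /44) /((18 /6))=83 /132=0.63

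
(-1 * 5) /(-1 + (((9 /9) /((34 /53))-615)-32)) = 170 /21979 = 0.01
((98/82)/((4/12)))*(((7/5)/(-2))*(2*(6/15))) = -2058/1025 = -2.01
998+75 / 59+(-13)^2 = 68928 / 59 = 1168.27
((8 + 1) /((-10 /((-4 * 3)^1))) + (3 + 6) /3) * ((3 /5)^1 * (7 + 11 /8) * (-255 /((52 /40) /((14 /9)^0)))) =-707319 /52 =-13602.29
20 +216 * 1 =236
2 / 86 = 1 / 43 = 0.02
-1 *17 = -17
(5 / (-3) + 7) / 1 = 16 / 3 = 5.33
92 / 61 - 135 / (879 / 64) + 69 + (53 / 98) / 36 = 3827109133 / 63055944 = 60.69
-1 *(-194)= 194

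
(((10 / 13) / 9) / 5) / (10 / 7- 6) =-7 / 1872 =-0.00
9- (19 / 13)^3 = 12914 / 2197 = 5.88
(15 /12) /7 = 5 /28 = 0.18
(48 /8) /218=3 /109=0.03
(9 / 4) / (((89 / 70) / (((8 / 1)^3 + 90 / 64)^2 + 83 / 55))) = 935250576561 / 2004992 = 466461.00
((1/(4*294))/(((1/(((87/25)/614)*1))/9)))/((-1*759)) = -87/1522351600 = -0.00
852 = 852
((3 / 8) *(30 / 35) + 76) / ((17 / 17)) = 2137 / 28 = 76.32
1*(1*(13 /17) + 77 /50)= 1959 /850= 2.30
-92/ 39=-2.36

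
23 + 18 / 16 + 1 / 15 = 2903 / 120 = 24.19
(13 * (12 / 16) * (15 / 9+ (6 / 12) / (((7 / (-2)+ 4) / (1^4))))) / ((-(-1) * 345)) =26 / 345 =0.08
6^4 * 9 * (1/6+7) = 83592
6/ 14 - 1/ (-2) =13/ 14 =0.93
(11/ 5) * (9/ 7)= 2.83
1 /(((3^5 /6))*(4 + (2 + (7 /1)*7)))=2 /4455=0.00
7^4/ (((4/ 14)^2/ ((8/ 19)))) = 235298/ 19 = 12384.11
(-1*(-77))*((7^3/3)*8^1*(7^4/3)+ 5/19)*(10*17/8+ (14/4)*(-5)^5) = -140292016977035/228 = -615315863934.36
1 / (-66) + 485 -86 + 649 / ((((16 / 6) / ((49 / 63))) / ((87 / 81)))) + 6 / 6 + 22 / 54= 4303213 / 7128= 603.71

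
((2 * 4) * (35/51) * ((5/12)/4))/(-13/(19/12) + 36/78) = -0.07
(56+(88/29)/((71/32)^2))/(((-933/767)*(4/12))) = -6348225832/45464779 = -139.63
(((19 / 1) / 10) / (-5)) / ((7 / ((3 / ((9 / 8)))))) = -76 / 525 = -0.14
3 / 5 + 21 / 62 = 0.94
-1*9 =-9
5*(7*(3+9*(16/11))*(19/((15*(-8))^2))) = 7847/10560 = 0.74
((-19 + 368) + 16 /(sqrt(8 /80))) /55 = 16*sqrt(10) /55 + 349 /55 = 7.27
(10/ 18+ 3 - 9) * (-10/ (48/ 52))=3185/ 54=58.98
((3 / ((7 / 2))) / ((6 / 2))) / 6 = 1 / 21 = 0.05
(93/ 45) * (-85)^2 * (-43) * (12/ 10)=-770474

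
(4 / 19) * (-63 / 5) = -252 / 95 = -2.65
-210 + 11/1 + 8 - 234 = -425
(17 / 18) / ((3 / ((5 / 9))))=85 / 486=0.17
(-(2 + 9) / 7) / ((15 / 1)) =-11 / 105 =-0.10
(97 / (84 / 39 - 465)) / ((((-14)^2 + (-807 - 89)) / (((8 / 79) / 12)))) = 1261 / 499110150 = 0.00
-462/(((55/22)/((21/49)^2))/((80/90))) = -1056/35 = -30.17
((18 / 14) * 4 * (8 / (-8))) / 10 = -18 / 35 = -0.51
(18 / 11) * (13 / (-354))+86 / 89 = 52343 / 57761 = 0.91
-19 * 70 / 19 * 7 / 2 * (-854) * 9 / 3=627690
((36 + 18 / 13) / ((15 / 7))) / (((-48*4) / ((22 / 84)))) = -99 / 4160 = -0.02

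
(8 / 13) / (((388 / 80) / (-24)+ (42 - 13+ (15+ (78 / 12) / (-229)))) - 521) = -879360 / 681943249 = -0.00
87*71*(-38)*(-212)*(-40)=-1990476480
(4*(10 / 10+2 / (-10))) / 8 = 2 / 5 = 0.40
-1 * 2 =-2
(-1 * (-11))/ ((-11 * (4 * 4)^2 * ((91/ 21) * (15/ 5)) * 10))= -1/ 33280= -0.00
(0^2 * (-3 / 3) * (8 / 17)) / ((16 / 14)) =0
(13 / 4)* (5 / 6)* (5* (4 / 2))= 325 / 12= 27.08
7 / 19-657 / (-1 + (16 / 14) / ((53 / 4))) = 1544522 / 2147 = 719.39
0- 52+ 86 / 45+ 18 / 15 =-440 / 9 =-48.89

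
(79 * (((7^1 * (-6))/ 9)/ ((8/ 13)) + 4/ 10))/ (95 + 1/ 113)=-3847537/ 644160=-5.97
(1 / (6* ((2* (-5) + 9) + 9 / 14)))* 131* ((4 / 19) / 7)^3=-8384 / 5041365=-0.00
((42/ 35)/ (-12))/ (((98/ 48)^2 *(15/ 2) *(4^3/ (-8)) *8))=0.00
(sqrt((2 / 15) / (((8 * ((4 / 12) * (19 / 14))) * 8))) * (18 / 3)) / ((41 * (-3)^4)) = sqrt(665) / 210330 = 0.00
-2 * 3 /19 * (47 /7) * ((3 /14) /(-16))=423 /14896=0.03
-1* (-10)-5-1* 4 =1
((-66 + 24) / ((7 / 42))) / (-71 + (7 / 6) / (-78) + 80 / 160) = 117936 / 33001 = 3.57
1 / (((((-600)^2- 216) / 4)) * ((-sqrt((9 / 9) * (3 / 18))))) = -0.00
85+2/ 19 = 1617/ 19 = 85.11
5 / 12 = 0.42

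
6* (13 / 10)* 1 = 39 / 5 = 7.80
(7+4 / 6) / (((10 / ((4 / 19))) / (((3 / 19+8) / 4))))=0.33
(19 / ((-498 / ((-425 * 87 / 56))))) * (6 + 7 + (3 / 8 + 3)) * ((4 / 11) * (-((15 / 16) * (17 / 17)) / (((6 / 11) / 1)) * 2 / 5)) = -30676925 / 297472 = -103.13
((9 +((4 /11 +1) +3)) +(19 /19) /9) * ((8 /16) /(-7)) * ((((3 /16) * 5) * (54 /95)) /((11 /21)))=-18009 /18392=-0.98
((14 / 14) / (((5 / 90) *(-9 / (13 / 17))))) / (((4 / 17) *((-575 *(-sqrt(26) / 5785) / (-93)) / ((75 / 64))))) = 1614015 *sqrt(26) / 5888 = 1397.74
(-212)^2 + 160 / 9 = 404656 / 9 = 44961.78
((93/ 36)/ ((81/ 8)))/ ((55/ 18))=124/ 1485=0.08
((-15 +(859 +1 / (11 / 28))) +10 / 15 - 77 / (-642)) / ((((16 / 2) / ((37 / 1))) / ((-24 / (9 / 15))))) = -1107013915 / 7062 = -156756.43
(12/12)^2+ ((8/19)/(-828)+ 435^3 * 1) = 323736541306/3933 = 82312876.00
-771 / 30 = -257 / 10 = -25.70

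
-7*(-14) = 98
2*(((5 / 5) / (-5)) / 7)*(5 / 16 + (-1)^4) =-3 / 40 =-0.08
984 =984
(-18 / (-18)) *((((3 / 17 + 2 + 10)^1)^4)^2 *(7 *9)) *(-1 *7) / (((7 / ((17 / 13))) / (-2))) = 424749922962915513726 / 5334402749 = 79624644585.10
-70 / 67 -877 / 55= -62609 / 3685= -16.99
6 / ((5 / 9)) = 54 / 5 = 10.80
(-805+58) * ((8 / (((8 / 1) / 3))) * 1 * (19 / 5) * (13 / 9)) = -61503 / 5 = -12300.60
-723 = -723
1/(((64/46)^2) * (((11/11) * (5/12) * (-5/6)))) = -4761/3200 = -1.49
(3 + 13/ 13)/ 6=2/ 3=0.67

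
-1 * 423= -423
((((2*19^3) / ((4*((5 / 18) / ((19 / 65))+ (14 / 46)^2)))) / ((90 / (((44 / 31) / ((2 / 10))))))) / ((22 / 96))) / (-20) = -1654555416 / 29245865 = -56.57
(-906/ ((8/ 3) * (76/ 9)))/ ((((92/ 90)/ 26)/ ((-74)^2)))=-9795379815/ 1748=-5603764.20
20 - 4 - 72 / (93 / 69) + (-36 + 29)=-1377 / 31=-44.42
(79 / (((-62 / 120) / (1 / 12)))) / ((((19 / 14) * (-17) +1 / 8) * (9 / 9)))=4424 / 7967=0.56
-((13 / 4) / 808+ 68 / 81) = -220829 / 261792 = -0.84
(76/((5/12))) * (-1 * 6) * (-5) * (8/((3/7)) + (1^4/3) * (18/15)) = 521664/5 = 104332.80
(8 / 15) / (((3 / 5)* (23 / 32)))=256 / 207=1.24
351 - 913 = -562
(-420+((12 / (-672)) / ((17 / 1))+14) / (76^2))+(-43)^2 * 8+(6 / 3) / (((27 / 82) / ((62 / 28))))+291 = 2178958607893 / 148466304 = 14676.45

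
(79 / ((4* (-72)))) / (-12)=79 / 3456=0.02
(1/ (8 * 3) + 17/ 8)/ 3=13/ 18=0.72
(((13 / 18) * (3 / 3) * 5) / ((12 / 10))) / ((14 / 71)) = 15.26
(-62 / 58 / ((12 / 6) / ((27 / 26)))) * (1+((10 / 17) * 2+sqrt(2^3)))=-2.78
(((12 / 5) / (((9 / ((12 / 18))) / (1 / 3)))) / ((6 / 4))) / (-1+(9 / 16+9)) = 0.00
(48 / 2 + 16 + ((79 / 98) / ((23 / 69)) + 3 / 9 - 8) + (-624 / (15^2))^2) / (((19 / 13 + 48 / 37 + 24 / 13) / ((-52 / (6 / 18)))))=-292599717982 / 203503125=-1437.81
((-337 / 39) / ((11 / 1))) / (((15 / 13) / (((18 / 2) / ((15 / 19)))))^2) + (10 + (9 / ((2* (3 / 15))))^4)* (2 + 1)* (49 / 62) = 12431498633203 / 20460000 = 607600.13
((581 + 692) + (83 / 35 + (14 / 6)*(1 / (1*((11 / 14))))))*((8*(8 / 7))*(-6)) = -188989952 / 2695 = -70126.14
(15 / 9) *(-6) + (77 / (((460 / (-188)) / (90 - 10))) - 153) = -61653 / 23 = -2680.57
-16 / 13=-1.23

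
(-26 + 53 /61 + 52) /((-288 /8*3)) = -1639 /6588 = -0.25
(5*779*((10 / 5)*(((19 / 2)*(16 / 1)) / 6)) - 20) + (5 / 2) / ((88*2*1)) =208376975 / 1056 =197326.68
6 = 6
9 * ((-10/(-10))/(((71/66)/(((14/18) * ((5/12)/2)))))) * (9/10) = 693/568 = 1.22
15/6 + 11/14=23/7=3.29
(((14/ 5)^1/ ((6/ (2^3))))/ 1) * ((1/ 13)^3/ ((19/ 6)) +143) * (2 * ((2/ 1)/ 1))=267422624/ 125229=2135.47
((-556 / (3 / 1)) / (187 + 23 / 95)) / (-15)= 2641 / 40023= 0.07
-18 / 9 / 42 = -1 / 21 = -0.05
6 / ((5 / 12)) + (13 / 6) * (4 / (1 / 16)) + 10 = 2446 / 15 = 163.07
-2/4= -1/2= -0.50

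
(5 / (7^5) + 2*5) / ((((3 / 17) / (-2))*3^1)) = -634950 / 16807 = -37.78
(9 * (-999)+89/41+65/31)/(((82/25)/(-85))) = 24272041125/104222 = 232887.88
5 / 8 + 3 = 3.62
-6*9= -54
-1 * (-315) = 315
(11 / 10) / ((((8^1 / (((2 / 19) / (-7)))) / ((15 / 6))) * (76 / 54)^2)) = -8019 / 3072832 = -0.00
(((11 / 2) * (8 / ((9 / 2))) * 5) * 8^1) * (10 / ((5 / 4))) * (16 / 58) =225280 / 261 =863.14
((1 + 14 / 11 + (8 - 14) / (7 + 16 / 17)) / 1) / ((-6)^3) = -0.01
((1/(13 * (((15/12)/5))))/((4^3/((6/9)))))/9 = 1/2808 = 0.00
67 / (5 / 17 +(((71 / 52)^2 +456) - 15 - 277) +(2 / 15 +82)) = 46197840 / 171202111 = 0.27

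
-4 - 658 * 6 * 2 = -7900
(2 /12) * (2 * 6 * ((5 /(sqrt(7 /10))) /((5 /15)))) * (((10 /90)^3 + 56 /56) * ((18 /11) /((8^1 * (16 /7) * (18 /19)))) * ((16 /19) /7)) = 1825 * sqrt(70) /37422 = 0.41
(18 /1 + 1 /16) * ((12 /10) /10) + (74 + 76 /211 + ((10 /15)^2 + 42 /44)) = 651124163 /8355600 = 77.93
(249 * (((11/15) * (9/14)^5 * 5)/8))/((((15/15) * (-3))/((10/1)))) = -41.77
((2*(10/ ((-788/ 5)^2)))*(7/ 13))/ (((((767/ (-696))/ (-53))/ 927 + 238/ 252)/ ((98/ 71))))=733059085500/ 1156873111441177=0.00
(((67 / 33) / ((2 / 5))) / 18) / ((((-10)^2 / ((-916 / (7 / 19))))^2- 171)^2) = 120060774386304335 / 12449639546219610325008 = 0.00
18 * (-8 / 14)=-72 / 7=-10.29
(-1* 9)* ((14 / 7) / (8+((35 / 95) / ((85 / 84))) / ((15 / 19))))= -3825 / 1798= -2.13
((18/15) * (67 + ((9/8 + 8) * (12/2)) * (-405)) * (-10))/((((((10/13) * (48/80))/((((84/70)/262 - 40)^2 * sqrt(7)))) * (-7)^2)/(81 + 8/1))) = 70213620953819551 * sqrt(7)/42044450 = 4418366269.34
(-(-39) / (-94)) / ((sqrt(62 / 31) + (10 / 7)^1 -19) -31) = 1911 * sqrt(2) / 10857188 + 23205 / 2714297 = 0.01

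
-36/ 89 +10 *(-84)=-74796/ 89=-840.40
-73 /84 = -0.87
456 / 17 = 26.82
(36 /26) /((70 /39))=27 /35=0.77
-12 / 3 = -4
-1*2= -2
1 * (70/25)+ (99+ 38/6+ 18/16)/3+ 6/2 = 14863/360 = 41.29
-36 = -36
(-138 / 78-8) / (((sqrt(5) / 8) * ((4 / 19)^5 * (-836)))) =16550767 * sqrt(5) / 366080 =101.09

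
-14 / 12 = -7 / 6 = -1.17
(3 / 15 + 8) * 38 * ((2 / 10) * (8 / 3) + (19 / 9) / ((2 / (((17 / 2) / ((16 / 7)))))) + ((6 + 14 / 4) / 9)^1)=12371299 / 7200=1718.24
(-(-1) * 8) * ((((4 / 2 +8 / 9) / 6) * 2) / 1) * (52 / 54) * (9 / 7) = 9.54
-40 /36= -10 /9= -1.11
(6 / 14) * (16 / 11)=48 / 77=0.62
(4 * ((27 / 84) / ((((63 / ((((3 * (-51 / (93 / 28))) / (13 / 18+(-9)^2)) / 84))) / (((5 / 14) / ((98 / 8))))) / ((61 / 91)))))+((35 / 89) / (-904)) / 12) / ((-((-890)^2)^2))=524249997163 / 8449590548732190157530048000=0.00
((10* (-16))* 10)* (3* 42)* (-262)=52819200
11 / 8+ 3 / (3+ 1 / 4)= 239 / 104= 2.30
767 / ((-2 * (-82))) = 767 / 164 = 4.68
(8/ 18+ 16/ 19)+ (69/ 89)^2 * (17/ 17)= 2556751/ 1354491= 1.89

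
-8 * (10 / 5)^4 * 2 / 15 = -256 / 15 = -17.07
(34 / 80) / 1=17 / 40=0.42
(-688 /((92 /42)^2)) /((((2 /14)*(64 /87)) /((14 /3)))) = -26946423 /4232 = -6367.30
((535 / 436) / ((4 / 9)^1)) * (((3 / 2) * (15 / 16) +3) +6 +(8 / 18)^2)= 14704475 / 502272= 29.28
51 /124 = 0.41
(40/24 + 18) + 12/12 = 62/3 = 20.67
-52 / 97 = -0.54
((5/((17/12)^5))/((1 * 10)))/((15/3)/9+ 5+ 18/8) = 0.01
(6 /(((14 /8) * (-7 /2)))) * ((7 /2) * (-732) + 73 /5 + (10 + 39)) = 599616 /245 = 2447.41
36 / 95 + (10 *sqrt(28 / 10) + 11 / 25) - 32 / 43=1527 / 20425 + 2 *sqrt(70)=16.81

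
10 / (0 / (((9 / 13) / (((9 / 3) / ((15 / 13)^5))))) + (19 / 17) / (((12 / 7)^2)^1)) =24480 / 931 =26.29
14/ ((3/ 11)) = 154/ 3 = 51.33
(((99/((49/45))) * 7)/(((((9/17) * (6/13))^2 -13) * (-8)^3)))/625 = 0.00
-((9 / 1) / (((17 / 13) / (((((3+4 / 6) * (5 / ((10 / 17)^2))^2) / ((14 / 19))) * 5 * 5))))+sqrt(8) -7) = -40044295 / 224 -2 * sqrt(2) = -178772.00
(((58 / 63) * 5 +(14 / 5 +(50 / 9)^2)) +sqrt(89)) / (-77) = -108488 / 218295 - sqrt(89) / 77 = -0.62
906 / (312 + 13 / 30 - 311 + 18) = 27180 / 583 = 46.62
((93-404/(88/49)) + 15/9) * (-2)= 8599/33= 260.58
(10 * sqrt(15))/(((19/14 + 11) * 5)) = 0.63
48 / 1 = 48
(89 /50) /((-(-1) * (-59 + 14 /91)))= -1157 /38250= -0.03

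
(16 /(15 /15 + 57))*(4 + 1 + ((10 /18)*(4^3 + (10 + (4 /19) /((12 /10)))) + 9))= 226576 /14877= 15.23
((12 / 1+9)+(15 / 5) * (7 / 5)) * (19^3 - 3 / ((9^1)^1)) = 864192 / 5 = 172838.40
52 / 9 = 5.78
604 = 604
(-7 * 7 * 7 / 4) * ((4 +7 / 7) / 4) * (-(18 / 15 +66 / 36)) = 31213 / 96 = 325.14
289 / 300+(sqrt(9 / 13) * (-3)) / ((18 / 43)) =289 / 300 - 43 * sqrt(13) / 26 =-5.00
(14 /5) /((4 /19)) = 133 /10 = 13.30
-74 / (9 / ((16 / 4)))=-296 / 9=-32.89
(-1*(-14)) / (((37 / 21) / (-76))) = -603.89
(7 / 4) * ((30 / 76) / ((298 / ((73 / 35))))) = 219 / 45296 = 0.00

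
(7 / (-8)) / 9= -7 / 72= -0.10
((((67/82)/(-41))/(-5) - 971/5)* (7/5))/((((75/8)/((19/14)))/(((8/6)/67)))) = -11026536/14078375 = -0.78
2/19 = 0.11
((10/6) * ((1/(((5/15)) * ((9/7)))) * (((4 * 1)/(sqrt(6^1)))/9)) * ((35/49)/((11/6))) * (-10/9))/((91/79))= -0.27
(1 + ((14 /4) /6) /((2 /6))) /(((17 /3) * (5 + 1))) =11 /136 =0.08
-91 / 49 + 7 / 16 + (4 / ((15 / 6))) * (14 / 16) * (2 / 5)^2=-1.20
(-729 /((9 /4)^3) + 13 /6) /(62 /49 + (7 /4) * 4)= -7.48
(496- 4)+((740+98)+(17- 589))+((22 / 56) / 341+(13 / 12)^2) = 23722693 / 31248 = 759.17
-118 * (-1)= 118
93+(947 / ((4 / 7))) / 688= 262565 / 2752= 95.41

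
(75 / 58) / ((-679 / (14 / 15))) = -0.00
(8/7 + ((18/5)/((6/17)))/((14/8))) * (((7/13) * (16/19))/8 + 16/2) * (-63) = -874008/247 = -3538.49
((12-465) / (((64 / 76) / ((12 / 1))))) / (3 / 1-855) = 8607 / 1136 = 7.58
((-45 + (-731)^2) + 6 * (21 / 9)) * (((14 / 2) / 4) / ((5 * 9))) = 41559 / 2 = 20779.50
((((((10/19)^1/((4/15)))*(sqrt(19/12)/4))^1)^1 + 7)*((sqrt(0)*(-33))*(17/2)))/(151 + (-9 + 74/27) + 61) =0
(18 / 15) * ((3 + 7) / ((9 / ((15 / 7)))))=20 / 7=2.86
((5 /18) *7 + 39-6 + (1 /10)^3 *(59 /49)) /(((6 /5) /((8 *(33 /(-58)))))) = -169521341 /1278900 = -132.55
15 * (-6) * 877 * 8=-631440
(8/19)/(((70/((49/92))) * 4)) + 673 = 5882027/8740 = 673.00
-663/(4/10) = -3315/2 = -1657.50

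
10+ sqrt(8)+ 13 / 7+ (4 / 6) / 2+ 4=2 * sqrt(2)+ 340 / 21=19.02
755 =755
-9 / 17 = -0.53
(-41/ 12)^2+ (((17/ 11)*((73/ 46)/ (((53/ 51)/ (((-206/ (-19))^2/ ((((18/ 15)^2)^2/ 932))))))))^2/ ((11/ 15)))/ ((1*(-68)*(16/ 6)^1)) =-312451936679606995207269373/ 2672359362868491648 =-116919880.25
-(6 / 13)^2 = -36 / 169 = -0.21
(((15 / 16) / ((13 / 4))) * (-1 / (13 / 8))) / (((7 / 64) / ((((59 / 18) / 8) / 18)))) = -1180 / 31941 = -0.04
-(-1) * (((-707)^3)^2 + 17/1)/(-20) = -62443392099028533/10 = -6244339209902853.30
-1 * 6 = -6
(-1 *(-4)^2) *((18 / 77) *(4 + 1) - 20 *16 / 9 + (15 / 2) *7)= -200840 / 693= -289.81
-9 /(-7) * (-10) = -90 /7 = -12.86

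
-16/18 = -8/9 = -0.89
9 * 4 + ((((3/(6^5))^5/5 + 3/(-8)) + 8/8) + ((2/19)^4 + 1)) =2868384188651638075030801/76235875850791535247360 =37.63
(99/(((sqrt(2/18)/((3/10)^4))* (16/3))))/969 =24057/51680000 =0.00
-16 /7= -2.29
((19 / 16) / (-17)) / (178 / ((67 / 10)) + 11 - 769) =1273 / 13329632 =0.00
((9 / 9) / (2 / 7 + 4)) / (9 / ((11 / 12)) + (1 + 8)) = 77 / 6210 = 0.01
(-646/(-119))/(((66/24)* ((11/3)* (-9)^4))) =152/1852389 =0.00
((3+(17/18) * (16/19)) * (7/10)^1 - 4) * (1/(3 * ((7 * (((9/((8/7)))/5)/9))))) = -9188/25137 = -0.37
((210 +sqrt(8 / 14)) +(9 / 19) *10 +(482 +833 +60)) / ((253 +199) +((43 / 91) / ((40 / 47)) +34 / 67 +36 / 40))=69680 *sqrt(7) / 110712419 +7366395400 / 2103535961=3.50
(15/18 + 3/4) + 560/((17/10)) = 67523/204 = 331.00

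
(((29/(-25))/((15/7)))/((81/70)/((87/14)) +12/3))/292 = -5887/13293300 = -0.00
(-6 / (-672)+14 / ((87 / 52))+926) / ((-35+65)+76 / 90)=136568505 / 4508224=30.29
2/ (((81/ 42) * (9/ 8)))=224/ 243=0.92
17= 17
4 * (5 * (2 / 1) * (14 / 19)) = 560 / 19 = 29.47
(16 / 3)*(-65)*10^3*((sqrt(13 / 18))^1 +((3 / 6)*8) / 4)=-1040000 / 3 - 520000*sqrt(26) / 9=-641276.68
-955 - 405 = -1360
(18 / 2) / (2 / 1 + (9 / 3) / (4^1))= 36 / 11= 3.27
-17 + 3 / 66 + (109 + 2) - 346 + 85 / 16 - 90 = -59249 / 176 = -336.64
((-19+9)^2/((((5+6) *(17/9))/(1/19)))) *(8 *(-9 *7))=-127.67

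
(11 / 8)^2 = 1.89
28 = 28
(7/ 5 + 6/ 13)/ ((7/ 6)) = 726/ 455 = 1.60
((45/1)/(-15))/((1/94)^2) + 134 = -26374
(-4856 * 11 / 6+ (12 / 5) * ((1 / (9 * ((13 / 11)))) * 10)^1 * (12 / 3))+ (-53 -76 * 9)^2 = 20836739 / 39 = 534275.36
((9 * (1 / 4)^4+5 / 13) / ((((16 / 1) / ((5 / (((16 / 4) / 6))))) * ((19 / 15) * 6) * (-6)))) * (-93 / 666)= 1082675 / 1796800512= 0.00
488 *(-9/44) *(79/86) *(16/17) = -693936/8041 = -86.30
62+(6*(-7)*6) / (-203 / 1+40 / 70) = 89618 / 1417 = 63.24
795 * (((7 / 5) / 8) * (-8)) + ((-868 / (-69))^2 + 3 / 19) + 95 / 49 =-952.65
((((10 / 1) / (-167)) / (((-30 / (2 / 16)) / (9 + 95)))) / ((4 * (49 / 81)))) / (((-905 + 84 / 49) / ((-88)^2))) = -679536 / 7391587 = -0.09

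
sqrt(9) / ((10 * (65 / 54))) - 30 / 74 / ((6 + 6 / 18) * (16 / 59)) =48213 / 3655600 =0.01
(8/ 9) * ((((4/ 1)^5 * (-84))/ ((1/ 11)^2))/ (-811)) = 27754496/ 2433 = 11407.52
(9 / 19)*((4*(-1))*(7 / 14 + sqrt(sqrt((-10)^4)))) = -378 / 19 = -19.89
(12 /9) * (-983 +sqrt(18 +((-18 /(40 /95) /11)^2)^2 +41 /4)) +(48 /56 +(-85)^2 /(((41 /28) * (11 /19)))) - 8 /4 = sqrt(960919793) /1452 +68293552 /9471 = 7232.16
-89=-89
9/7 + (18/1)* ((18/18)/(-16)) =9/56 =0.16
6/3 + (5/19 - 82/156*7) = -2099/1482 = -1.42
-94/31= -3.03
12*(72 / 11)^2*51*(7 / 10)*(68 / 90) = 41948928 / 3025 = 13867.41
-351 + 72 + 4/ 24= -1673/ 6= -278.83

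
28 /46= 14 /23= 0.61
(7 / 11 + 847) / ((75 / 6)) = 18648 / 275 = 67.81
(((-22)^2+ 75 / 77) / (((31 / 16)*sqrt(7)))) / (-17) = -597488*sqrt(7) / 284053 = -5.57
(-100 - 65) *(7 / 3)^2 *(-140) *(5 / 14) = 134750 / 3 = 44916.67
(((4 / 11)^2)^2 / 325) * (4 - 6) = -512 / 4758325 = -0.00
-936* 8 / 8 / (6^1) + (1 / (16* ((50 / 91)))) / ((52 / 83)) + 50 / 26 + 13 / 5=-6293887 / 41600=-151.30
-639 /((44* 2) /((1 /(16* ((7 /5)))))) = -3195 /9856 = -0.32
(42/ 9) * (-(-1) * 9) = 42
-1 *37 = -37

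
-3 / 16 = -0.19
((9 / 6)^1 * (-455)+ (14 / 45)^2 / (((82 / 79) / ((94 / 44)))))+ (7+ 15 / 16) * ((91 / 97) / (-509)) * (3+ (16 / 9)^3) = -682.43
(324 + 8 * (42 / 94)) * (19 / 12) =24377 / 47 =518.66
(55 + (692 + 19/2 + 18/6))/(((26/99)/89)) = 13383909/52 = 257382.87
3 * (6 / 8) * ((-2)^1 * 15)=-135 / 2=-67.50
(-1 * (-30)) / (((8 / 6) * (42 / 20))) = 75 / 7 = 10.71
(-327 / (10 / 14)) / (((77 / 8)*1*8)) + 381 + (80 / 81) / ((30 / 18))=557836 / 1485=375.65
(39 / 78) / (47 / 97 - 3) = -97 / 488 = -0.20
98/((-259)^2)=2/1369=0.00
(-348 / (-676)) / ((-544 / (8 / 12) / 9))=-261 / 45968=-0.01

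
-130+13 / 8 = -1027 / 8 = -128.38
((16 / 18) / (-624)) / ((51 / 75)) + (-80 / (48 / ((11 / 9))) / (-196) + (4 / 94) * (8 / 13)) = 631853 / 18322668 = 0.03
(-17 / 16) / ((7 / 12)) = -51 / 28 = -1.82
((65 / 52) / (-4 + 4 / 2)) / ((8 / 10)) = -25 / 32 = -0.78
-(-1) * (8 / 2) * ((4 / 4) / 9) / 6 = 0.07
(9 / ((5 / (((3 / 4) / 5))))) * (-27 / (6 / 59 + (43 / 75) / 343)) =-44258319 / 627548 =-70.53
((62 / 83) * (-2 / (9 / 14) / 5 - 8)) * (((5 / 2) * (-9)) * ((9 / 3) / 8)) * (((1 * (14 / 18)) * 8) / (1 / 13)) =1094548 / 249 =4395.78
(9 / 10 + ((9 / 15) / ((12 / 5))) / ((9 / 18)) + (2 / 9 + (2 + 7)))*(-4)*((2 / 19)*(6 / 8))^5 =-6453 / 49521980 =-0.00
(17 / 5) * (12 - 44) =-544 / 5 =-108.80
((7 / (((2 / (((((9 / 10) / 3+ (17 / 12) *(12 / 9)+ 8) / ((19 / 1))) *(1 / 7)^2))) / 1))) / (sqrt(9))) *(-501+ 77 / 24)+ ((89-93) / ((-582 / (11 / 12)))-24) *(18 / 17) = -31.76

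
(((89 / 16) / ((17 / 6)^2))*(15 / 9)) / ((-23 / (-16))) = 5340 / 6647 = 0.80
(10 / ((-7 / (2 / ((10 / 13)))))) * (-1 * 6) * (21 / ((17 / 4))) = 1872 / 17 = 110.12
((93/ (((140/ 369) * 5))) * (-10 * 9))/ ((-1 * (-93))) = -3321/ 70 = -47.44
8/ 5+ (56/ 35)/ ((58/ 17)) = 2.07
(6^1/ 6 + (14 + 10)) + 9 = 34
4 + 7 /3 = 19 /3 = 6.33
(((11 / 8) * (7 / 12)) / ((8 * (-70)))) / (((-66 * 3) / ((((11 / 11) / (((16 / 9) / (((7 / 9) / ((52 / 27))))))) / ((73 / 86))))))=301 / 155484160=0.00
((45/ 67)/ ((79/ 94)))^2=17892900/ 28015849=0.64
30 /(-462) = -5 /77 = -0.06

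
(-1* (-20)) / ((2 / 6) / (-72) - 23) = -0.87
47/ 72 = 0.65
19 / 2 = 9.50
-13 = -13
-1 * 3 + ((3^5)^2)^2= 3486784398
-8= -8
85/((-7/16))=-1360/7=-194.29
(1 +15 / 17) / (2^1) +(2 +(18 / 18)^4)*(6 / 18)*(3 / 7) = 163 / 119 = 1.37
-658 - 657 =-1315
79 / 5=15.80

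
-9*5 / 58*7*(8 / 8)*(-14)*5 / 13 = 11025 / 377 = 29.24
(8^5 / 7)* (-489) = -2289078.86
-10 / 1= -10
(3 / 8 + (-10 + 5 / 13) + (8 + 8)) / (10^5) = 703 / 10400000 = 0.00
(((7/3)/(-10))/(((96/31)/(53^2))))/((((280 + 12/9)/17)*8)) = -10362401/6481920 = -1.60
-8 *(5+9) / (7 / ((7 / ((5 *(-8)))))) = 14 / 5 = 2.80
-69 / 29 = -2.38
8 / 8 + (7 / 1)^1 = 8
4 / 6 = 2 / 3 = 0.67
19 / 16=1.19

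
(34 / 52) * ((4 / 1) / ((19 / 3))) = 102 / 247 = 0.41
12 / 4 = 3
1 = 1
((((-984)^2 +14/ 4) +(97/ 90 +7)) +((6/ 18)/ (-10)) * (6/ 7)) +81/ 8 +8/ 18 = 2440060859/ 2520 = 968278.12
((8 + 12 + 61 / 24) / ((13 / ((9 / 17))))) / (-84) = -541 / 49504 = -0.01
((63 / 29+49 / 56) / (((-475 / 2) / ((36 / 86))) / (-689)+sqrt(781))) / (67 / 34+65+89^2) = -217467364725 / 540172641583641667+264091090068*sqrt(781) / 540172641583641667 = 0.00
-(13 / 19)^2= -0.47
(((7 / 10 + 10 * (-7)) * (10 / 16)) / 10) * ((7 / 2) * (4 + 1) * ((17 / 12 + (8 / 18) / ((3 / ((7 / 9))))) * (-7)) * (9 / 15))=5617997 / 11520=487.67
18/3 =6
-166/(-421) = 166/421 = 0.39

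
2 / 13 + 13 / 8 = 185 / 104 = 1.78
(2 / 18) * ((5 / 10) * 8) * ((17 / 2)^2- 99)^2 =11449 / 36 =318.03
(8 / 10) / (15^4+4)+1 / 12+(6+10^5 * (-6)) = -1822625520367 / 3037740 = -599993.92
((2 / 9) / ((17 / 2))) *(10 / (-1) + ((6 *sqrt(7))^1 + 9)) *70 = -280 / 153 + 560 *sqrt(7) / 51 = 27.22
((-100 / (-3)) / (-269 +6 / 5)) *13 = -500 / 309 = -1.62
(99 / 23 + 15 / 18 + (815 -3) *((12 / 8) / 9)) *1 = 19385 / 138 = 140.47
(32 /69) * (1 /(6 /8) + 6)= 704 /207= 3.40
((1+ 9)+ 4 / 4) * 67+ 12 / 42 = 5161 / 7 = 737.29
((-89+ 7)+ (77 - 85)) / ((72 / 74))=-185 / 2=-92.50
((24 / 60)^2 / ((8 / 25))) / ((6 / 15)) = 5 / 4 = 1.25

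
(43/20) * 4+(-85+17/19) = -75.51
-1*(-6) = 6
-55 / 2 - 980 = -2015 / 2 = -1007.50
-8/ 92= -2/ 23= -0.09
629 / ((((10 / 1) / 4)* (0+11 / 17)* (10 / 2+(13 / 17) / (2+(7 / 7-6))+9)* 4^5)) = 545343 / 19740160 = 0.03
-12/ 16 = -3/ 4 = -0.75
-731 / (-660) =731 / 660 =1.11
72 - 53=19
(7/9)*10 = 70/9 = 7.78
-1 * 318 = -318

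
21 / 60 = 7 / 20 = 0.35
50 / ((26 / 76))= 1900 / 13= 146.15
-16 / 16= -1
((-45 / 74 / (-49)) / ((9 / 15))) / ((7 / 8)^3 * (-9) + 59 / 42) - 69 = -888657333 / 12878257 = -69.00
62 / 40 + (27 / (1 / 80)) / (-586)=-12517 / 5860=-2.14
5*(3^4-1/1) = 400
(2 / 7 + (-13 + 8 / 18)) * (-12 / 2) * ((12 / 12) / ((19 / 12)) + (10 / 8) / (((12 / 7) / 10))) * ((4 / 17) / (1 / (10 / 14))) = 13964245 / 142443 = 98.03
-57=-57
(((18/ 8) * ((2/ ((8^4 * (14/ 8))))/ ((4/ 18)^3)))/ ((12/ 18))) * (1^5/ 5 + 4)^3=26040609/ 4096000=6.36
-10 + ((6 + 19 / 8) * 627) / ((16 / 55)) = 2309215 / 128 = 18040.74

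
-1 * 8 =-8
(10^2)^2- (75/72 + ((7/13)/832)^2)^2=1231578495935936823191/123171214536474624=9998.91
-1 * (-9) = 9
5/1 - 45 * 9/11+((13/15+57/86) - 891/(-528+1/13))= -2785334041/97385970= -28.60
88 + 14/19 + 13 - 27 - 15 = 1135/19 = 59.74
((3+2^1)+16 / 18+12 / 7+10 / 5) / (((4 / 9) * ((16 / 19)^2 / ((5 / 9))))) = 1092025 / 64512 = 16.93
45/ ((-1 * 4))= -45/ 4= -11.25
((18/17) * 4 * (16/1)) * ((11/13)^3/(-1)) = -1533312/37349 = -41.05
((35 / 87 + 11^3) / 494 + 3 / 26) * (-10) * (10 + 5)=-3019775 / 7163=-421.58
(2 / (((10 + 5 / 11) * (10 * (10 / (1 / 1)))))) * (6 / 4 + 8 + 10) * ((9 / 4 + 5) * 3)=37323 / 46000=0.81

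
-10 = -10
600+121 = 721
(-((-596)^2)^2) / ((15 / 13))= -1640319286528 / 15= -109354619101.87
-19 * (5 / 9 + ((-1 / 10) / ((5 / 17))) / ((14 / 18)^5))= 91822193 / 7563150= 12.14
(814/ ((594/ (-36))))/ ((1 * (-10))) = 74/ 15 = 4.93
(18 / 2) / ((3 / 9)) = 27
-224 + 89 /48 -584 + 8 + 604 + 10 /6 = -192.48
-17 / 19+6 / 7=-0.04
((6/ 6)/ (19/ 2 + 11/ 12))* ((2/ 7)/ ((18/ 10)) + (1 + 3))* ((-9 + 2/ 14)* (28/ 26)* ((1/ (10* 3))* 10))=-129952/ 102375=-1.27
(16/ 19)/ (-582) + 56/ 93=34320/ 57133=0.60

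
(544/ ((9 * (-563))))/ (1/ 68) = -36992/ 5067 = -7.30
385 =385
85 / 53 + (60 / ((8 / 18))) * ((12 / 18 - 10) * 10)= -667715 / 53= -12598.40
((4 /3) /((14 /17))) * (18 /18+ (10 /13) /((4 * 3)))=1411 /819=1.72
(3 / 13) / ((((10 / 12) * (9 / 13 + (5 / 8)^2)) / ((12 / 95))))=13824 / 427975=0.03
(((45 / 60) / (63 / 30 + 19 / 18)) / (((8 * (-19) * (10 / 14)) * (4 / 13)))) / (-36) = 273 / 1381376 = 0.00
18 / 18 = 1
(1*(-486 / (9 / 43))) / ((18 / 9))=-1161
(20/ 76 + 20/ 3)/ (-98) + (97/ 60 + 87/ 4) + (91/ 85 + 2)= 6259549/ 237405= 26.37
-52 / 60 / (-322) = 13 / 4830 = 0.00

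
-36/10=-18/5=-3.60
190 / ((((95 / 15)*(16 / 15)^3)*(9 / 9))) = 50625 / 2048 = 24.72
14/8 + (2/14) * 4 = 65/28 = 2.32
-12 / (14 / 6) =-36 / 7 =-5.14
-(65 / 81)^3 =-274625 / 531441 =-0.52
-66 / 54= -11 / 9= -1.22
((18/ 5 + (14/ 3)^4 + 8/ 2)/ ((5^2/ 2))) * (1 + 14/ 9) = 8977268/ 91125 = 98.52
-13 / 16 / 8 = -13 / 128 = -0.10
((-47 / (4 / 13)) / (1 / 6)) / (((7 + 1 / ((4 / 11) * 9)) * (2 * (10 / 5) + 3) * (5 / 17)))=-560898 / 9205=-60.93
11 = 11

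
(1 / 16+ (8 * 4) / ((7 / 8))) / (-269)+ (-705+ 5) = -21093703 / 30128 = -700.14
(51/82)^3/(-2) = -132651/1102736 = -0.12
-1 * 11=-11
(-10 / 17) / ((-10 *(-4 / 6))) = -3 / 34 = -0.09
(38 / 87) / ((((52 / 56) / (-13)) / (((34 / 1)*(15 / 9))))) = -346.51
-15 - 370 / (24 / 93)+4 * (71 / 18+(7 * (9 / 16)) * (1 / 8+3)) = -398521 / 288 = -1383.75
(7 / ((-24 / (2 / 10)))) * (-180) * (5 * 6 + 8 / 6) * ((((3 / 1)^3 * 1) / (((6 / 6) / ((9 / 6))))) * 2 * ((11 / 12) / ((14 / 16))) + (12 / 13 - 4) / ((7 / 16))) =332854 / 13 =25604.15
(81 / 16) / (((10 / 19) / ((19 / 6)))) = 30.46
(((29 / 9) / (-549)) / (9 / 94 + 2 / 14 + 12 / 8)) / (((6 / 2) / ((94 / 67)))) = -448427 / 284038326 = -0.00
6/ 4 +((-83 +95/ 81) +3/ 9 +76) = -647/ 162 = -3.99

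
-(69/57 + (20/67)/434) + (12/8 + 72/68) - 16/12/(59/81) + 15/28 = 8361999/158325556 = 0.05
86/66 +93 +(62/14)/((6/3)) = 96.52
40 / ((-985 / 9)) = -72 / 197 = -0.37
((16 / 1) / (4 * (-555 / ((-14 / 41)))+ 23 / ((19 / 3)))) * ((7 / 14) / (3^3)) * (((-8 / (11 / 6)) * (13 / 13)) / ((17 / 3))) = -17024 / 485362053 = -0.00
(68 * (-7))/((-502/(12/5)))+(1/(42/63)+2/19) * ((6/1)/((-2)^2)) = 446721/95380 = 4.68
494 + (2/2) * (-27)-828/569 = 264895/569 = 465.54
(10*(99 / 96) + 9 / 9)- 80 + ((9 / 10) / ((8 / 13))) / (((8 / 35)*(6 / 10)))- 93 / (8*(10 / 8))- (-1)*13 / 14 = -66.39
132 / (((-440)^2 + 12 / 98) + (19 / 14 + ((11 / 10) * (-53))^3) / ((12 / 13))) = -77616000 / 12387181319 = -0.01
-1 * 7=-7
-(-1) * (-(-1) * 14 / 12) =7 / 6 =1.17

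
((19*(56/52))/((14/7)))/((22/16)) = 1064/143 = 7.44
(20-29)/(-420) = 3/140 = 0.02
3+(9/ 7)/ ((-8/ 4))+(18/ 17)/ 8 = 1185/ 476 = 2.49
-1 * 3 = -3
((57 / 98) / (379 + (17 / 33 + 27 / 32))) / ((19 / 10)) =15840 / 19681291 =0.00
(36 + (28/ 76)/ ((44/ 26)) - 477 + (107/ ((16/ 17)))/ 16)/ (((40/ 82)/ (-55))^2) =-429054901495/ 77824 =-5513143.78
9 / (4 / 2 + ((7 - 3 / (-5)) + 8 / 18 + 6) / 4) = 405 / 248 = 1.63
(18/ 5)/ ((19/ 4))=0.76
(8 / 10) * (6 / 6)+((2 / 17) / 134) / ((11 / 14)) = 50186 / 62645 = 0.80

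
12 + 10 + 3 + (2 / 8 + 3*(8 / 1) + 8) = 229 / 4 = 57.25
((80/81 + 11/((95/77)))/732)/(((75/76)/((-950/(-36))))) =0.36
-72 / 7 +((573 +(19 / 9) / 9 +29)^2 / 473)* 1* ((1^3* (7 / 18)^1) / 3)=104533875625 / 1173067434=89.11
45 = 45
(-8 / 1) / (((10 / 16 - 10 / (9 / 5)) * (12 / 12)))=576 / 355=1.62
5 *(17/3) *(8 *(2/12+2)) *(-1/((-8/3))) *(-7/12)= -7735/72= -107.43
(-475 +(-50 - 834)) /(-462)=453 /154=2.94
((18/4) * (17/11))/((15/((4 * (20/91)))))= 408/1001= 0.41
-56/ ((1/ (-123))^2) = -847224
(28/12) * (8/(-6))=-28/9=-3.11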